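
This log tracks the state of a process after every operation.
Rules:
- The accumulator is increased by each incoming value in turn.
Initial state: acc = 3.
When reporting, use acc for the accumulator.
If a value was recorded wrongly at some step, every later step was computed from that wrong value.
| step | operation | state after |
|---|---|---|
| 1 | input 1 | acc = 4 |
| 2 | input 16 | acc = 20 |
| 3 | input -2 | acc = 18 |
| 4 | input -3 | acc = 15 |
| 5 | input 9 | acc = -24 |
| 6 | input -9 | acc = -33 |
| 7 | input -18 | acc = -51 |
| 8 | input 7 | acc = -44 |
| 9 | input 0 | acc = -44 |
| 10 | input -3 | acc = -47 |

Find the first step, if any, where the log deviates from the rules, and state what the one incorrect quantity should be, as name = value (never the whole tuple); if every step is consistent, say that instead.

step 5, acc = 24

1. acc = 3 + 1 = 4 (no discrepancy)
2. acc = 4 + 16 = 20 (agrees with the log)
3. acc = 20 + -2 = 18 (no discrepancy)
4. acc = 18 + -3 = 15 (exactly as logged)
5. acc = 15 + 9 = 24 (not what was recorded)
First deviation found at step 5; the corrected entry is acc = 24.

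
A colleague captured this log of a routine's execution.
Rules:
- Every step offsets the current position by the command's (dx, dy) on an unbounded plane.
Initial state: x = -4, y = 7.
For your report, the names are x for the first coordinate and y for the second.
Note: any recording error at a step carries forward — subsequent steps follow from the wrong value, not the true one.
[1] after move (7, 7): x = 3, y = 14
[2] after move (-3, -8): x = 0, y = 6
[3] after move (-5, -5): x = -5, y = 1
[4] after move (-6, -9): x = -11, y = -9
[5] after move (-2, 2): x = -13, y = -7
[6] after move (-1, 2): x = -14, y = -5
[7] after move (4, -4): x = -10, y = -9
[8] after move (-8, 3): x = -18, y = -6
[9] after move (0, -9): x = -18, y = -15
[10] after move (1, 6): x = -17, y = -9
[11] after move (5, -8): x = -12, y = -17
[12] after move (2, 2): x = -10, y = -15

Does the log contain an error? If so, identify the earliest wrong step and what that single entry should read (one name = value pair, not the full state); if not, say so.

step 4, y = -8

Recomputing the run from the initial state:
step 1: x = 3, y = 14
step 2: x = 0, y = 6
step 3: x = -5, y = 1
step 4: x = -11, y = -8
step 5: x = -13, y = -6
step 6: x = -14, y = -4
step 7: x = -10, y = -8
step 8: x = -18, y = -5
step 9: x = -18, y = -14
step 10: x = -17, y = -8
step 11: x = -12, y = -16
step 12: x = -10, y = -14
The first disagreement with the log is at step 4, where the value should be y = -8.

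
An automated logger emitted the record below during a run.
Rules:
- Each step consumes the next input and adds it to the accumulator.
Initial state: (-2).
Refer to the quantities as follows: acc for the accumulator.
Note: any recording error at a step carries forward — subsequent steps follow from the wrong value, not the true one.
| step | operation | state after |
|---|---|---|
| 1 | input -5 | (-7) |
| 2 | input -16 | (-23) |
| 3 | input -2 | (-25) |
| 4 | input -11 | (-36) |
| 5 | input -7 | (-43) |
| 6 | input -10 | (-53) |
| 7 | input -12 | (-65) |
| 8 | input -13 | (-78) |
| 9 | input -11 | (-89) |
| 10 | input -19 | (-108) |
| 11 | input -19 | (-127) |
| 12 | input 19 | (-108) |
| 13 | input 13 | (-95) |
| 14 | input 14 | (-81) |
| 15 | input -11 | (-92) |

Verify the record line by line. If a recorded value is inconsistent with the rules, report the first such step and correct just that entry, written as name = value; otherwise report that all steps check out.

Recomputing the run from the initial state:
step 1: acc = -7
step 2: acc = -23
step 3: acc = -25
step 4: acc = -36
step 5: acc = -43
step 6: acc = -53
step 7: acc = -65
step 8: acc = -78
step 9: acc = -89
step 10: acc = -108
step 11: acc = -127
step 12: acc = -108
step 13: acc = -95
step 14: acc = -81
step 15: acc = -92
This matches the record at every step.

no error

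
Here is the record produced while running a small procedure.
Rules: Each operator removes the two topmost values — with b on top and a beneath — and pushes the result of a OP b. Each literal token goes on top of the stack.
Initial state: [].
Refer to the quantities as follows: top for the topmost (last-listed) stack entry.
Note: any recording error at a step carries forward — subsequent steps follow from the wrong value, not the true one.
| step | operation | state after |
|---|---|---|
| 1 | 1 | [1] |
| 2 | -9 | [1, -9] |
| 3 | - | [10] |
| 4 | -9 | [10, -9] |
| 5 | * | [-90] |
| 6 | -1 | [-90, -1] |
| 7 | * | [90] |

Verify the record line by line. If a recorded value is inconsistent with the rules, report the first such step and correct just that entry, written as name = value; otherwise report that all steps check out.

no error

1. push 1: top = 1 (no discrepancy)
2. push -9: top = -9 (consistent with the record)
3. 1 - -9 = 10 (matches)
4. push -9: top = -9 (in agreement)
5. 10 * -9 = -90 (exactly as logged)
6. push -1: top = -1 (same as recorded)
7. -90 * -1 = 90 (consistent with the record)
Each recorded entry agrees with the recomputation.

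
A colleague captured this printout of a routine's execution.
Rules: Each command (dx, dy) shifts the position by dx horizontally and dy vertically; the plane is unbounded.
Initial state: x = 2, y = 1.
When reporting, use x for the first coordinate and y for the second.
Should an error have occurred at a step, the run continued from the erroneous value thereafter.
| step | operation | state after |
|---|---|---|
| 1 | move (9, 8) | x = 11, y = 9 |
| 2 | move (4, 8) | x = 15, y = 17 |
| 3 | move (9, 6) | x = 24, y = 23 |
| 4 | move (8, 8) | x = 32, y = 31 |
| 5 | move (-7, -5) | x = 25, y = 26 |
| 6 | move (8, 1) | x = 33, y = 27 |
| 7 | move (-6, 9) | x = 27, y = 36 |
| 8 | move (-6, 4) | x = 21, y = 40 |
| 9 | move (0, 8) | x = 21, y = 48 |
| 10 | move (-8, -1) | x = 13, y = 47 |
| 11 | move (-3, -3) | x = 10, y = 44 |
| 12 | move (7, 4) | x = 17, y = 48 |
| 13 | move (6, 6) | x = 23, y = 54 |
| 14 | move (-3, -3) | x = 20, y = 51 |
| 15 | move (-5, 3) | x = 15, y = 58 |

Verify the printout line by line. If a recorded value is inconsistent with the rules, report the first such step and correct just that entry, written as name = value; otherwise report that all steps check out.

Recomputing the run from the initial state:
step 1: x = 11, y = 9
step 2: x = 15, y = 17
step 3: x = 24, y = 23
step 4: x = 32, y = 31
step 5: x = 25, y = 26
step 6: x = 33, y = 27
step 7: x = 27, y = 36
step 8: x = 21, y = 40
step 9: x = 21, y = 48
step 10: x = 13, y = 47
step 11: x = 10, y = 44
step 12: x = 17, y = 48
step 13: x = 23, y = 54
step 14: x = 20, y = 51
step 15: x = 15, y = 54
The first disagreement with the printout is at step 15, where the value should be y = 54.

step 15, y = 54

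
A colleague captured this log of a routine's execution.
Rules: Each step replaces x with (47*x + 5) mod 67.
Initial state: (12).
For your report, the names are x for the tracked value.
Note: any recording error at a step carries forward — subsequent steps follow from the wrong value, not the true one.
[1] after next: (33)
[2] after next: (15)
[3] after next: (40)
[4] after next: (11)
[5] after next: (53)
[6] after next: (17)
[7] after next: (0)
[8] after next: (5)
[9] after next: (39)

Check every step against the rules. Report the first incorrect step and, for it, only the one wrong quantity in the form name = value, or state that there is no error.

step 4, x = 9

Recomputing the run from the initial state:
step 1: x = 33
step 2: x = 15
step 3: x = 40
step 4: x = 9
step 5: x = 26
step 6: x = 21
step 7: x = 54
step 8: x = 64
step 9: x = 65
The first disagreement with the log is at step 4, where the value should be x = 9.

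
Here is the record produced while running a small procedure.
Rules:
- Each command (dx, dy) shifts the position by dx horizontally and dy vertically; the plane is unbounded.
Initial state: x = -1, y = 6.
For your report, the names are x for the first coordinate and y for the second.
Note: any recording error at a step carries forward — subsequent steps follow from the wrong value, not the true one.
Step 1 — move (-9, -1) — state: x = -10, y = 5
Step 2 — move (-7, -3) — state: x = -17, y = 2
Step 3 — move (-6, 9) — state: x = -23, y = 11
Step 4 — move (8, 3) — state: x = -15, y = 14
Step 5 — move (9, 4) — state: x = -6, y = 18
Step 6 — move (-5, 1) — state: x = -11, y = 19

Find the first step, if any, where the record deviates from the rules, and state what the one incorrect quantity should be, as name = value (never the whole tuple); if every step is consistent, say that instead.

step 1: x = -1 + (-9) = -10, y = 6 + (-1) = 5 -> confirmed correct
step 2: x = -10 + (-7) = -17, y = 5 + (-3) = 2 -> confirmed correct
step 3: x = -17 + (-6) = -23, y = 2 + (9) = 11 -> in agreement
step 4: x = -23 + (8) = -15, y = 11 + (3) = 14 -> confirmed correct
step 5: x = -15 + (9) = -6, y = 14 + (4) = 18 -> exactly as logged
step 6: x = -6 + (-5) = -11, y = 18 + (1) = 19 -> checks out
The recomputation confirms every line.

no error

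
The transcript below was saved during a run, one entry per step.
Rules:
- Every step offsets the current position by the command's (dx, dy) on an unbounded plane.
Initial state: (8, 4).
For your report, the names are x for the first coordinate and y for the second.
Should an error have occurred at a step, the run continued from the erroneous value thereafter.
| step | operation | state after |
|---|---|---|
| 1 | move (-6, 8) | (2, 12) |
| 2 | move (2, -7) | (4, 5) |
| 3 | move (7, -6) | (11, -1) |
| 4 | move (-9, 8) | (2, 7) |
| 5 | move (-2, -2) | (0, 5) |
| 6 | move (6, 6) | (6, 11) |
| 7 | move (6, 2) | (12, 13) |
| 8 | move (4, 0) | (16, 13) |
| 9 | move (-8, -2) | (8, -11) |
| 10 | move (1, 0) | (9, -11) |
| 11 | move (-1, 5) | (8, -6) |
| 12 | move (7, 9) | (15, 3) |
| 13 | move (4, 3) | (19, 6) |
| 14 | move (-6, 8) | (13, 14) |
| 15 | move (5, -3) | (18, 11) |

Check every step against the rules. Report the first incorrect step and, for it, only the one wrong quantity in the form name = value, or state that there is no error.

step 1: x = 8 + (-6) = 2, y = 4 + (8) = 12 -> no discrepancy
step 2: x = 2 + (2) = 4, y = 12 + (-7) = 5 -> no discrepancy
step 3: x = 4 + (7) = 11, y = 5 + (-6) = -1 -> in agreement
step 4: x = 11 + (-9) = 2, y = -1 + (8) = 7 -> verified
step 5: x = 2 + (-2) = 0, y = 7 + (-2) = 5 -> consistent with the transcript
step 6: x = 0 + (6) = 6, y = 5 + (6) = 11 -> agrees with the transcript
step 7: x = 6 + (6) = 12, y = 11 + (2) = 13 -> no discrepancy
step 8: x = 12 + (4) = 16, y = 13 + (0) = 13 -> same as recorded
step 9: x = 16 + (-8) = 8, y = 13 + (-2) = 11 -> this is not what the transcript shows
First deviation found at step 9; the corrected entry is y = 11.

step 9, y = 11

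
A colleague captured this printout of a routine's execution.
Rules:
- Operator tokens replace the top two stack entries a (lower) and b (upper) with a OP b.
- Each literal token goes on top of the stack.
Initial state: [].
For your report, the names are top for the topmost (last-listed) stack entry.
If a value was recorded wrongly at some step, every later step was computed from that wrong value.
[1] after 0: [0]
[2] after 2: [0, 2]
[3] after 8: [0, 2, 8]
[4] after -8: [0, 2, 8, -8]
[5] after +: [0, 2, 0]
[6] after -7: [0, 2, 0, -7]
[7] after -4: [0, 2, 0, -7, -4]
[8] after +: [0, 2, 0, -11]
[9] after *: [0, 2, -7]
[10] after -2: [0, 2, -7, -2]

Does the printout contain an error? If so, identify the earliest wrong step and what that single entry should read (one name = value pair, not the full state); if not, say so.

step 9, top = 0

Recomputing the run from the initial state:
step 1: [0]
step 2: [0, 2]
step 3: [0, 2, 8]
step 4: [0, 2, 8, -8]
step 5: [0, 2, 0]
step 6: [0, 2, 0, -7]
step 7: [0, 2, 0, -7, -4]
step 8: [0, 2, 0, -11]
step 9: [0, 2, 0]
step 10: [0, 2, 0, -2]
The first disagreement with the printout is at step 9, where the value should be top = 0.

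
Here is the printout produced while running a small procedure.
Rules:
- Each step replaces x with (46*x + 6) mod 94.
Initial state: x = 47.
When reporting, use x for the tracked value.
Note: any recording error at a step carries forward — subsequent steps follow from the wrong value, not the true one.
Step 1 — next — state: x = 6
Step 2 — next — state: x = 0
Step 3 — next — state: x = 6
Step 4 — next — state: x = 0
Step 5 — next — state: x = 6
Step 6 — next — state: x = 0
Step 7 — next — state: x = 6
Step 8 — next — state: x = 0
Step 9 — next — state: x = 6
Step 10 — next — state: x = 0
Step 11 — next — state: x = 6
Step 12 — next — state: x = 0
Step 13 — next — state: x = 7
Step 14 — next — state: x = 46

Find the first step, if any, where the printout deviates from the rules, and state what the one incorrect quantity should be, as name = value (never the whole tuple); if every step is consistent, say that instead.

step 13, x = 6

Recomputing the run from the initial state:
step 1: x = 6
step 2: x = 0
step 3: x = 6
step 4: x = 0
step 5: x = 6
step 6: x = 0
step 7: x = 6
step 8: x = 0
step 9: x = 6
step 10: x = 0
step 11: x = 6
step 12: x = 0
step 13: x = 6
step 14: x = 0
The first disagreement with the printout is at step 13, where the value should be x = 6.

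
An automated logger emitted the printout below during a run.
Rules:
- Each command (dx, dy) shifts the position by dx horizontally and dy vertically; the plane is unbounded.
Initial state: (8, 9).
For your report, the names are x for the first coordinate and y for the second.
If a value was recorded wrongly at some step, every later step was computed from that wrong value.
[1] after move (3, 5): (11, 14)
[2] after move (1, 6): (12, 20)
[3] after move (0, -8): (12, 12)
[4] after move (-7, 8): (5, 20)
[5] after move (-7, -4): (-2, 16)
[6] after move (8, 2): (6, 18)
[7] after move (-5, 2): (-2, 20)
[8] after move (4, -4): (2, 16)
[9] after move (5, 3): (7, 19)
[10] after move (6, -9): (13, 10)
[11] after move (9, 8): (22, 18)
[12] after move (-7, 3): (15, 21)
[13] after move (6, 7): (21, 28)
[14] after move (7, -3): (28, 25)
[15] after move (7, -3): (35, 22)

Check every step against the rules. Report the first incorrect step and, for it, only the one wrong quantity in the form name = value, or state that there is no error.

step 7, x = 1

step 1: x = 8 + (3) = 11, y = 9 + (5) = 14 -> agrees with the printout
step 2: x = 11 + (1) = 12, y = 14 + (6) = 20 -> same as recorded
step 3: x = 12 + (0) = 12, y = 20 + (-8) = 12 -> confirmed correct
step 4: x = 12 + (-7) = 5, y = 12 + (8) = 20 -> no discrepancy
step 5: x = 5 + (-7) = -2, y = 20 + (-4) = 16 -> agrees with the printout
step 6: x = -2 + (8) = 6, y = 16 + (2) = 18 -> checks out
step 7: x = 6 + (-5) = 1, y = 18 + (2) = 20 -> the printout has a different value
First deviation found at step 7; the corrected entry is x = 1.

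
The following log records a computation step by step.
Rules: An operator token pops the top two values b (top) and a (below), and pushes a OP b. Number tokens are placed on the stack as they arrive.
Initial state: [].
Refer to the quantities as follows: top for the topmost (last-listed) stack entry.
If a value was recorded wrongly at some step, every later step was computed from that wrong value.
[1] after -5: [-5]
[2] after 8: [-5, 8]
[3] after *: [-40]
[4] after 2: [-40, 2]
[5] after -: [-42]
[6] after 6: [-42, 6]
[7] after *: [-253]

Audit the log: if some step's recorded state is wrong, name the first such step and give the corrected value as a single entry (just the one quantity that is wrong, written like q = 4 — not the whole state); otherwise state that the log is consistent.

1. push -5: top = -5 (no discrepancy)
2. push 8: top = 8 (consistent with the log)
3. -5 * 8 = -40 (in agreement)
4. push 2: top = 2 (exactly as logged)
5. -40 - 2 = -42 (consistent with the log)
6. push 6: top = 6 (confirmed correct)
7. -42 * 6 = -252 (the entry is off here)
First incorrect step: 7; the correct value is top = -252.

step 7, top = -252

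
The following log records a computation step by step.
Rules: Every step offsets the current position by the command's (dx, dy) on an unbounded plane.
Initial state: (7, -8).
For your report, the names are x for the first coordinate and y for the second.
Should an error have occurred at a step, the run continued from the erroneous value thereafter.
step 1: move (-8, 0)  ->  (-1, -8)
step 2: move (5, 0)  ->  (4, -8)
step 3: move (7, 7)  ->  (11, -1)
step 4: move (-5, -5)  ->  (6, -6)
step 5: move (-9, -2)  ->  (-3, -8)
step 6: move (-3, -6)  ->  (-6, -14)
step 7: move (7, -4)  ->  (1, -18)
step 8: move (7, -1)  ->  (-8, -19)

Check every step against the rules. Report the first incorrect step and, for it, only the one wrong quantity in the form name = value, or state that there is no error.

step 8, x = 8

1. x = 7 + (-8) = -1, y = -8 + (0) = -8 (same as recorded)
2. x = -1 + (5) = 4, y = -8 + (0) = -8 (no discrepancy)
3. x = 4 + (7) = 11, y = -8 + (7) = -1 (agrees with the log)
4. x = 11 + (-5) = 6, y = -1 + (-5) = -6 (consistent with the log)
5. x = 6 + (-9) = -3, y = -6 + (-2) = -8 (exactly as logged)
6. x = -3 + (-3) = -6, y = -8 + (-6) = -14 (agrees with the log)
7. x = -6 + (7) = 1, y = -14 + (-4) = -18 (consistent with the log)
8. x = 1 + (7) = 8, y = -18 + (-1) = -19 (this is not what the log shows)
The earliest wrong entry is at step 8: it should read x = 8.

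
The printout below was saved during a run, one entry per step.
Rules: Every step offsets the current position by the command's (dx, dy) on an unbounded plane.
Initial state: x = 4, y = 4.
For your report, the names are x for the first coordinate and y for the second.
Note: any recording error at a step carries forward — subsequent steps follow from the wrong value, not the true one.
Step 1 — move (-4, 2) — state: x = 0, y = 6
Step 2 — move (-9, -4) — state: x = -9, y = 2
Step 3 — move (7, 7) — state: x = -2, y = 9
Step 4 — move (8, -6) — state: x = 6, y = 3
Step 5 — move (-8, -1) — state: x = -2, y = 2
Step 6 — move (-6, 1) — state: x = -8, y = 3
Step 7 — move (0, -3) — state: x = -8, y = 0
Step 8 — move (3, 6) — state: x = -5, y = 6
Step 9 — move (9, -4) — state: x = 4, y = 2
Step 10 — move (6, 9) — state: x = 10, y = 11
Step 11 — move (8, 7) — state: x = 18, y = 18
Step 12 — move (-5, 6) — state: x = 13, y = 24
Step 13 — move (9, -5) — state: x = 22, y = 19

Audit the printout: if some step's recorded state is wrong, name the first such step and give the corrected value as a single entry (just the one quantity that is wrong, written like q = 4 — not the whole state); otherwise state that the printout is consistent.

Recomputing the run from the initial state:
step 1: x = 0, y = 6
step 2: x = -9, y = 2
step 3: x = -2, y = 9
step 4: x = 6, y = 3
step 5: x = -2, y = 2
step 6: x = -8, y = 3
step 7: x = -8, y = 0
step 8: x = -5, y = 6
step 9: x = 4, y = 2
step 10: x = 10, y = 11
step 11: x = 18, y = 18
step 12: x = 13, y = 24
step 13: x = 22, y = 19
This matches the printout at every step.

no error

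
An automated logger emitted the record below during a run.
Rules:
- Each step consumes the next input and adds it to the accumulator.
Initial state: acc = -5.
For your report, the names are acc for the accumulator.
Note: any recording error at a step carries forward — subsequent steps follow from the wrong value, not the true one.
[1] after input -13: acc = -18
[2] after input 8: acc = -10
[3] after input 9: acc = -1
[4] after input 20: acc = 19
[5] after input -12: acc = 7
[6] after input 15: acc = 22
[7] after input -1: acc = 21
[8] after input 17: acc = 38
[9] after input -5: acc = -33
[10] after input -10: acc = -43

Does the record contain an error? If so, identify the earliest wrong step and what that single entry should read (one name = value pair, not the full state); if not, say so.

Recomputing the run from the initial state:
step 1: acc = -18
step 2: acc = -10
step 3: acc = -1
step 4: acc = 19
step 5: acc = 7
step 6: acc = 22
step 7: acc = 21
step 8: acc = 38
step 9: acc = 33
step 10: acc = 23
The first disagreement with the record is at step 9, where the value should be acc = 33.

step 9, acc = 33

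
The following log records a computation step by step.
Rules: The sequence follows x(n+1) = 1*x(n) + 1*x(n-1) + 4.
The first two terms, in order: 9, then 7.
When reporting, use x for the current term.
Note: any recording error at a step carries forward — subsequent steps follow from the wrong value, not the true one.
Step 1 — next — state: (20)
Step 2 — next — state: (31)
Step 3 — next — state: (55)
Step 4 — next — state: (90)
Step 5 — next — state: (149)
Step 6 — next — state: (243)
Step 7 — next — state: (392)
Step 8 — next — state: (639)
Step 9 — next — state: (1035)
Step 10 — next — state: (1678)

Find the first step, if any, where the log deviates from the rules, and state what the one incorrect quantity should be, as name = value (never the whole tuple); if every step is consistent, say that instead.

step 7, x = 396

Step 1: x = 1*(7) + (1)*(9) + (4) = 20 — agrees with the log.
Step 2: x = 1*(20) + (1)*(7) + (4) = 31 — checks out.
Step 3: x = 1*(31) + (1)*(20) + (4) = 55 — in agreement.
Step 4: x = 1*(55) + (1)*(31) + (4) = 90 — matches.
Step 5: x = 1*(90) + (1)*(55) + (4) = 149 — matches.
Step 6: x = 1*(149) + (1)*(90) + (4) = 243 — same as recorded.
Step 7: x = 1*(243) + (1)*(149) + (4) = 396 — the log has a different value.
Step 7 is the first one off; corrected, x = 396.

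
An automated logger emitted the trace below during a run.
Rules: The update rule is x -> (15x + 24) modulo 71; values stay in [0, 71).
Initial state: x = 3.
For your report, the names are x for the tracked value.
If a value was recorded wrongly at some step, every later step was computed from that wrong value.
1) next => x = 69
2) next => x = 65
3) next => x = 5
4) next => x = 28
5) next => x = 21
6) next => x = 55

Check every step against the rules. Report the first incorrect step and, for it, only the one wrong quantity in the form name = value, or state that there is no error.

step 5, x = 18

Recomputing the run from the initial state:
step 1: x = 69
step 2: x = 65
step 3: x = 5
step 4: x = 28
step 5: x = 18
step 6: x = 10
The first disagreement with the trace is at step 5, where the value should be x = 18.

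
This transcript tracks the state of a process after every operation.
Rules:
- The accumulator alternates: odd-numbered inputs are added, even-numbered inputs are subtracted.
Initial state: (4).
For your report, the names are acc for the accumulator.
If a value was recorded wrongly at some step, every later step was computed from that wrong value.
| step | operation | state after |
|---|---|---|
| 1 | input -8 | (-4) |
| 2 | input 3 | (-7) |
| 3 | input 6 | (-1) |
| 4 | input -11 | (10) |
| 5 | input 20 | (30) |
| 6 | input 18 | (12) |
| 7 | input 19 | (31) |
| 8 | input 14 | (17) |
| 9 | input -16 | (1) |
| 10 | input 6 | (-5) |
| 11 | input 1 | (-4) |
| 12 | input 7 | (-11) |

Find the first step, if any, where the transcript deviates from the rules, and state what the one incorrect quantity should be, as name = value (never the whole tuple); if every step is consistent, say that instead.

Recomputing the run from the initial state:
step 1: acc = -4
step 2: acc = -7
step 3: acc = -1
step 4: acc = 10
step 5: acc = 30
step 6: acc = 12
step 7: acc = 31
step 8: acc = 17
step 9: acc = 1
step 10: acc = -5
step 11: acc = -4
step 12: acc = -11
This matches the transcript at every step.

no error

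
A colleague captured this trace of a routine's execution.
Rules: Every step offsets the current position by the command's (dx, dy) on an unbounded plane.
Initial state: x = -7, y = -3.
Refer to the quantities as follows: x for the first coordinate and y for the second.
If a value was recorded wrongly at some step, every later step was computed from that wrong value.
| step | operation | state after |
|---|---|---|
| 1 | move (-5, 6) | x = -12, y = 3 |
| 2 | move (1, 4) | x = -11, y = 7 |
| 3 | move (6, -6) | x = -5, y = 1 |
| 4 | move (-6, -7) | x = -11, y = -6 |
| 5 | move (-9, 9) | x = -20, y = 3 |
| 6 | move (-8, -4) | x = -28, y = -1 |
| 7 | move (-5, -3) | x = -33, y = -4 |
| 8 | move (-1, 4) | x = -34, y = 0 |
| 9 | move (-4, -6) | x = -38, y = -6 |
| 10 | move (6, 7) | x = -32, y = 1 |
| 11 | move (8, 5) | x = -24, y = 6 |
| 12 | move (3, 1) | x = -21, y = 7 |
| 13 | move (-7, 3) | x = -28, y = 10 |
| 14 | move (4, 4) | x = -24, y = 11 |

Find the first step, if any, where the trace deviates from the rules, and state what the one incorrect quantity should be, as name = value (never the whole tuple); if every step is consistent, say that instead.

step 14, y = 14

Recomputing the run from the initial state:
step 1: x = -12, y = 3
step 2: x = -11, y = 7
step 3: x = -5, y = 1
step 4: x = -11, y = -6
step 5: x = -20, y = 3
step 6: x = -28, y = -1
step 7: x = -33, y = -4
step 8: x = -34, y = 0
step 9: x = -38, y = -6
step 10: x = -32, y = 1
step 11: x = -24, y = 6
step 12: x = -21, y = 7
step 13: x = -28, y = 10
step 14: x = -24, y = 14
The first disagreement with the trace is at step 14, where the value should be y = 14.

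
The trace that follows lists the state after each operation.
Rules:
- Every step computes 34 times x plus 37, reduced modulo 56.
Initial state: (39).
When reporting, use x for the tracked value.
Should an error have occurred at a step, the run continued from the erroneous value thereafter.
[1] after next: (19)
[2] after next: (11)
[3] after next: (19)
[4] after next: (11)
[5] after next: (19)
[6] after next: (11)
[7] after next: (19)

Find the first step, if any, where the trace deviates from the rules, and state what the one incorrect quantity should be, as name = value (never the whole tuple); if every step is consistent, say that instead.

no error

Recomputing the run from the initial state:
step 1: x = 19
step 2: x = 11
step 3: x = 19
step 4: x = 11
step 5: x = 19
step 6: x = 11
step 7: x = 19
This matches the trace at every step.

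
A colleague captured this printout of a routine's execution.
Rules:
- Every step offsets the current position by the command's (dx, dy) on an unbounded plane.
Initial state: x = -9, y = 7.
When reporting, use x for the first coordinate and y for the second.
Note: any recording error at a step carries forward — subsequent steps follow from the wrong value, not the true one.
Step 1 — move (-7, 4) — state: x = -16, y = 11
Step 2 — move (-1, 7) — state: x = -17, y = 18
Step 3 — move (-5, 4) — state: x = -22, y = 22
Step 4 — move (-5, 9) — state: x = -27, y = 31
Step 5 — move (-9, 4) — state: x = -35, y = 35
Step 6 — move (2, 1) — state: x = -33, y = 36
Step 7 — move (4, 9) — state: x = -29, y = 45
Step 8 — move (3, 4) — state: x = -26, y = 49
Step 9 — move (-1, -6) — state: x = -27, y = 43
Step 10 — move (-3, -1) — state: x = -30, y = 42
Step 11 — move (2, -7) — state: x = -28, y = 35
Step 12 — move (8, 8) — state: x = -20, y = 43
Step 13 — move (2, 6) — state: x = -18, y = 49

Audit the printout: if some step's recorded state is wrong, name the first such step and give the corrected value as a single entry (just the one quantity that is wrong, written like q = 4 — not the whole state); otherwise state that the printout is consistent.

1. x = -9 + (-7) = -16, y = 7 + (4) = 11 (agrees with the printout)
2. x = -16 + (-1) = -17, y = 11 + (7) = 18 (agrees with the printout)
3. x = -17 + (-5) = -22, y = 18 + (4) = 22 (agrees with the printout)
4. x = -22 + (-5) = -27, y = 22 + (9) = 31 (matches)
5. x = -27 + (-9) = -36, y = 31 + (4) = 35 (first mismatch against the printout)
First incorrect step: 5; the correct value is x = -36.

step 5, x = -36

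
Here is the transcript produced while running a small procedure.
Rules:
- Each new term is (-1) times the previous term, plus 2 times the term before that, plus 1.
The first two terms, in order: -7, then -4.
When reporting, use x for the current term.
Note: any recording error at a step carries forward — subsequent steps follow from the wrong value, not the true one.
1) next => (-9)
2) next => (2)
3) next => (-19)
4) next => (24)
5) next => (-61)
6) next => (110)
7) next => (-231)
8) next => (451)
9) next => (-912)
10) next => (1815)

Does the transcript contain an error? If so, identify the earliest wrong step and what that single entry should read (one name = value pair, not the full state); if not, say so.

step 8, x = 452

Recomputing the run from the initial state:
step 1: x = -9
step 2: x = 2
step 3: x = -19
step 4: x = 24
step 5: x = -61
step 6: x = 110
step 7: x = -231
step 8: x = 452
step 9: x = -913
step 10: x = 1818
The first disagreement with the transcript is at step 8, where the value should be x = 452.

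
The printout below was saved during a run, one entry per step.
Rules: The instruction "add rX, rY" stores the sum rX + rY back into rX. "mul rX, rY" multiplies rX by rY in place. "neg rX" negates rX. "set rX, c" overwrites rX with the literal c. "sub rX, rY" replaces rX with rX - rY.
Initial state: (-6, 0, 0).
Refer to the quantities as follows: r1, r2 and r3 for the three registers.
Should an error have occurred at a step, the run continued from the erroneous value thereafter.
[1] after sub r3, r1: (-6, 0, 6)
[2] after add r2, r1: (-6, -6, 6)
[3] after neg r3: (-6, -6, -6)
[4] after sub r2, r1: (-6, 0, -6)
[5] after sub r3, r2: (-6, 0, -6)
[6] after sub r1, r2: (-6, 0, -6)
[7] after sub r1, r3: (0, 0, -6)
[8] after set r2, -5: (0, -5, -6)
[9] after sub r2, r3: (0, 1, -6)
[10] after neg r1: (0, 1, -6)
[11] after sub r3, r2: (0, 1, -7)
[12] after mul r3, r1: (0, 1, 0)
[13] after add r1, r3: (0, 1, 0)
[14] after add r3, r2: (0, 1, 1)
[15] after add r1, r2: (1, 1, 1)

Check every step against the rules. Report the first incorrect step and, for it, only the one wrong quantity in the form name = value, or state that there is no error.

no error

Step 1: r3 = 0 - -6 = 6 — exactly as logged.
Step 2: r2 = 0 + -6 = -6 — no discrepancy.
Step 3: r3 = -(6) = -6 — confirmed correct.
Step 4: r2 = -6 - -6 = 0 — verified.
Step 5: r3 = -6 - 0 = -6 — exactly as logged.
Step 6: r1 = -6 - 0 = -6 — exactly as logged.
Step 7: r1 = -6 - -6 = 0 — checks out.
Step 8: r2 = -5 — agrees with the printout.
Step 9: r2 = -5 - -6 = 1 — agrees with the printout.
Step 10: r1 = -(0) = 0 — verified.
Step 11: r3 = -6 - 1 = -7 — agrees with the printout.
Step 12: r3 = -7 * 0 = 0 — in agreement.
Step 13: r1 = 0 + 0 = 0 — verified.
Step 14: r3 = 0 + 1 = 1 — same as recorded.
Step 15: r1 = 0 + 1 = 1 — consistent with the printout.
The whole run recomputes cleanly — no discrepancies.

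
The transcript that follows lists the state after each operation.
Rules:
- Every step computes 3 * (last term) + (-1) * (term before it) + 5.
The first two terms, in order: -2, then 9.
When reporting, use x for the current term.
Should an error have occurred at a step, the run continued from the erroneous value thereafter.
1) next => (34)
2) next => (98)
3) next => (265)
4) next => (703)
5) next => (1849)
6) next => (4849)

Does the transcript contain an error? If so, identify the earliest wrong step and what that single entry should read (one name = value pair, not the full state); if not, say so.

step 4, x = 702

Recomputing the run from the initial state:
step 1: x = 34
step 2: x = 98
step 3: x = 265
step 4: x = 702
step 5: x = 1846
step 6: x = 4841
The first disagreement with the transcript is at step 4, where the value should be x = 702.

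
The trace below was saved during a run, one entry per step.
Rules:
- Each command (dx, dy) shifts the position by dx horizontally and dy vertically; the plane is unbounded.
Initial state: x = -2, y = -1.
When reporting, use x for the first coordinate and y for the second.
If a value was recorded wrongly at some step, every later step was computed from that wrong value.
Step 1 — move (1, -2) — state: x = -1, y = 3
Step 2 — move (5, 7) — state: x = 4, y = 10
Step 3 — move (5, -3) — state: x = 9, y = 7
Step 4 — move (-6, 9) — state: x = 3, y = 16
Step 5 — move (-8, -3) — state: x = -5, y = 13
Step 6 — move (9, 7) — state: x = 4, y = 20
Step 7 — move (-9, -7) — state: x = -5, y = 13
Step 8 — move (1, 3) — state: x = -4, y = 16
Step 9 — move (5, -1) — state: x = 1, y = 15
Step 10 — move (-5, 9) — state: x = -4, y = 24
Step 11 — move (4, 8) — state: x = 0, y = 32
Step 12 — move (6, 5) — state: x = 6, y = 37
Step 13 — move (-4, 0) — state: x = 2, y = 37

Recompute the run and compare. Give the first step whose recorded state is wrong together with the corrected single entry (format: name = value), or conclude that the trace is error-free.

step 1, y = -3

Recomputing the run from the initial state:
step 1: x = -1, y = -3
step 2: x = 4, y = 4
step 3: x = 9, y = 1
step 4: x = 3, y = 10
step 5: x = -5, y = 7
step 6: x = 4, y = 14
step 7: x = -5, y = 7
step 8: x = -4, y = 10
step 9: x = 1, y = 9
step 10: x = -4, y = 18
step 11: x = 0, y = 26
step 12: x = 6, y = 31
step 13: x = 2, y = 31
The first disagreement with the trace is at step 1, where the value should be y = -3.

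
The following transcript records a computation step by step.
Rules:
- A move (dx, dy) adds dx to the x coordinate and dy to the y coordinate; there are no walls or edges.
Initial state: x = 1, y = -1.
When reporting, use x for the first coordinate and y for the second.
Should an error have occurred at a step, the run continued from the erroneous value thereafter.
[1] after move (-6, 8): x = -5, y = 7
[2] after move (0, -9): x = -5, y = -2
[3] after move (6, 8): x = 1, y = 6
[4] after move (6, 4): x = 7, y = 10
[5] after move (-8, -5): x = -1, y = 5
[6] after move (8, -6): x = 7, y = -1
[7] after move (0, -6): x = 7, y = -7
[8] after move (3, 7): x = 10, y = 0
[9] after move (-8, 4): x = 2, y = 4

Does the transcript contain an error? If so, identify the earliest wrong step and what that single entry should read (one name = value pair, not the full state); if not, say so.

no error

step 1: x = 1 + (-6) = -5, y = -1 + (8) = 7 -> same as recorded
step 2: x = -5 + (0) = -5, y = 7 + (-9) = -2 -> same as recorded
step 3: x = -5 + (6) = 1, y = -2 + (8) = 6 -> confirmed correct
step 4: x = 1 + (6) = 7, y = 6 + (4) = 10 -> confirmed correct
step 5: x = 7 + (-8) = -1, y = 10 + (-5) = 5 -> in agreement
step 6: x = -1 + (8) = 7, y = 5 + (-6) = -1 -> verified
step 7: x = 7 + (0) = 7, y = -1 + (-6) = -7 -> same as recorded
step 8: x = 7 + (3) = 10, y = -7 + (7) = 0 -> checks out
step 9: x = 10 + (-8) = 2, y = 0 + (4) = 4 -> matches
All steps check out; nothing to correct.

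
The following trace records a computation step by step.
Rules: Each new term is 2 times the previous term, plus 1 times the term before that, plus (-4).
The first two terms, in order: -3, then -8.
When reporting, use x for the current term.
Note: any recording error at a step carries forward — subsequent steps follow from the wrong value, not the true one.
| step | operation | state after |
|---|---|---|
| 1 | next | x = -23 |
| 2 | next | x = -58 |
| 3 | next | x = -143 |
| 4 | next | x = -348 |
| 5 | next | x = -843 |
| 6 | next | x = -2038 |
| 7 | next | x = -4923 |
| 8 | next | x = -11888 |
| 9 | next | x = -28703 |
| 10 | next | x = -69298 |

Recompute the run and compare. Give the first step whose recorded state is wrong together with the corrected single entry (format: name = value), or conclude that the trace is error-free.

1. x = 2*(-8) + (1)*(-3) + (-4) = -23 (in agreement)
2. x = 2*(-23) + (1)*(-8) + (-4) = -58 (checks out)
3. x = 2*(-58) + (1)*(-23) + (-4) = -143 (checks out)
4. x = 2*(-143) + (1)*(-58) + (-4) = -348 (agrees with the trace)
5. x = 2*(-348) + (1)*(-143) + (-4) = -843 (verified)
6. x = 2*(-843) + (1)*(-348) + (-4) = -2038 (same as recorded)
7. x = 2*(-2038) + (1)*(-843) + (-4) = -4923 (matches)
8. x = 2*(-4923) + (1)*(-2038) + (-4) = -11888 (no discrepancy)
9. x = 2*(-11888) + (1)*(-4923) + (-4) = -28703 (in agreement)
10. x = 2*(-28703) + (1)*(-11888) + (-4) = -69298 (in agreement)
Each recorded entry agrees with the recomputation.

no error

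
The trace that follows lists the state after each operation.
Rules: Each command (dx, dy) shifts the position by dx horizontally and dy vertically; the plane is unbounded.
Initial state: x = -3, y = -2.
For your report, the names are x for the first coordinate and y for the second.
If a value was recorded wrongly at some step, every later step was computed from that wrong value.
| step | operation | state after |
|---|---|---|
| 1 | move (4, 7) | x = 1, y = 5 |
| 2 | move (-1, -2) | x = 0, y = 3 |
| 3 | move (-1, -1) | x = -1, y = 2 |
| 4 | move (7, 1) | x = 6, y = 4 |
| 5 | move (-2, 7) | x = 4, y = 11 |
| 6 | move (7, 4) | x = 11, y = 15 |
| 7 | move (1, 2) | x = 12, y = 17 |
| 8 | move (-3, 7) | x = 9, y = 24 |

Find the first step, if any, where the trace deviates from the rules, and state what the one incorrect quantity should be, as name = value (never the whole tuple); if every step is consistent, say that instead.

step 4, y = 3

Recomputing the run from the initial state:
step 1: x = 1, y = 5
step 2: x = 0, y = 3
step 3: x = -1, y = 2
step 4: x = 6, y = 3
step 5: x = 4, y = 10
step 6: x = 11, y = 14
step 7: x = 12, y = 16
step 8: x = 9, y = 23
The first disagreement with the trace is at step 4, where the value should be y = 3.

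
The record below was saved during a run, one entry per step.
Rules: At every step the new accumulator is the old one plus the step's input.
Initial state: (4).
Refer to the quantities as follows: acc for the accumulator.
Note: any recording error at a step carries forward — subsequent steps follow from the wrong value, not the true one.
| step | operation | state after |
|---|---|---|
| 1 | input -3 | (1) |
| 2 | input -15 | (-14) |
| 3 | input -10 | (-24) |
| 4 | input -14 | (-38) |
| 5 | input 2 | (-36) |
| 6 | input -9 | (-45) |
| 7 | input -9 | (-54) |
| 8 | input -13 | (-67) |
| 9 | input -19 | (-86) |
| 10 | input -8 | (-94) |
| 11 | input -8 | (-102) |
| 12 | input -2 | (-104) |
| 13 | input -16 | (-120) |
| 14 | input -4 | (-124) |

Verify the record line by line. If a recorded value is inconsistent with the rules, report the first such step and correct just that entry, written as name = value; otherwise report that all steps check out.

no error

Recomputing the run from the initial state:
step 1: acc = 1
step 2: acc = -14
step 3: acc = -24
step 4: acc = -38
step 5: acc = -36
step 6: acc = -45
step 7: acc = -54
step 8: acc = -67
step 9: acc = -86
step 10: acc = -94
step 11: acc = -102
step 12: acc = -104
step 13: acc = -120
step 14: acc = -124
This matches the record at every step.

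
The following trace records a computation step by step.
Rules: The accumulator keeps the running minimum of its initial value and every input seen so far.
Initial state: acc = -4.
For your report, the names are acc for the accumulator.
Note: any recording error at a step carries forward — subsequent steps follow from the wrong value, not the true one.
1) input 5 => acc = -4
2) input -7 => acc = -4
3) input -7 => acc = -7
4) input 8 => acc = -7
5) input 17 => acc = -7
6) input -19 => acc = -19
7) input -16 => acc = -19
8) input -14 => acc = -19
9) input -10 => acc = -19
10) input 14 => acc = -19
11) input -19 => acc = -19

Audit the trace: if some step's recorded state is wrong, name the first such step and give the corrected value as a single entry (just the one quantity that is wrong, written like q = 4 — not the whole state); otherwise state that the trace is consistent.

step 2, acc = -7

step 1: acc = min(-4, 5) = -4 -> verified
step 2: acc = min(-4, -7) = -7 -> the entry is off here
So the first discrepancy is step 2, where the right value is acc = -7.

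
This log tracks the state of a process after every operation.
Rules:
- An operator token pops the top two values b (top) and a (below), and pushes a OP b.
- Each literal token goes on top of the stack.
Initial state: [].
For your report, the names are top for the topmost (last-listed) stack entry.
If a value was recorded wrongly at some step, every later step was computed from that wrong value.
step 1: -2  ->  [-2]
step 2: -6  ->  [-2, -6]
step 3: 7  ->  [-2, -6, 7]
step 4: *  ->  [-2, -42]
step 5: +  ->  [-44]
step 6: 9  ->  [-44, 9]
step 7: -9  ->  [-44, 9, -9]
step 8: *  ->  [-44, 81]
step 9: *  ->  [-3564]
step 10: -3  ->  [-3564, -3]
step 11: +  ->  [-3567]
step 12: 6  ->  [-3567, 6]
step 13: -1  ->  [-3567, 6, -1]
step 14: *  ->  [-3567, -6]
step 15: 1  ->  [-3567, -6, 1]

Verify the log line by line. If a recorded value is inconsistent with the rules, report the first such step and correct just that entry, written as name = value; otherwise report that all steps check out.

step 8, top = -81

step 1: push -2: top = -2 -> same as recorded
step 2: push -6: top = -6 -> in agreement
step 3: push 7: top = 7 -> consistent with the log
step 4: -6 * 7 = -42 -> exactly as logged
step 5: -2 + -42 = -44 -> exactly as logged
step 6: push 9: top = 9 -> matches
step 7: push -9: top = -9 -> same as recorded
step 8: 9 * -9 = -81 -> the log disagrees here
First deviation found at step 8; the corrected entry is top = -81.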